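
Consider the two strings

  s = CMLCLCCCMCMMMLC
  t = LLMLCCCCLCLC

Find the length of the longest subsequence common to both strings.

Taking M (s #2, t #3) → L (s #3, t #4) → C (s #4, t #5) → C (s #6, t #6) → C (s #7, t #7) → C (s #8, t #8) → C (s #10, t #10) → L (s #14, t #11) → C (s #15, t #12) gives a common subsequence of length 9. The LCS DP gives dp[15][12] = 9, so this is optimal.

9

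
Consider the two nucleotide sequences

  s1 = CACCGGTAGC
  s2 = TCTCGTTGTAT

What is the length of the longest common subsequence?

6

One common subsequence of length 6: C (s1 #1, s2 #2), then C (s1 #4, s2 #4), then G (s1 #5, s2 #5), then G (s1 #6, s2 #8), then T (s1 #7, s2 #9), then A (s1 #8, s2 #10). dp[10][11] = 6 confirms this is the maximum.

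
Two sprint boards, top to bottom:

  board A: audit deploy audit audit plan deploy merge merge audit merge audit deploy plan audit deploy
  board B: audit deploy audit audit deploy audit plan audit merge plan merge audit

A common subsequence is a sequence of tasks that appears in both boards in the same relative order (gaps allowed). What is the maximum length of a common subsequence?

9

Taking audit [1,1]; then deploy [2,2]; then audit [3,4]; then audit [4,6]; then plan [5,7]; then audit [9,8]; then merge [10,9]; then plan [13,10]; then audit [14,12] gives a common subsequence of length 9, and the DP table's final entry dp[15][12] is also 9, so no common subsequence is longer.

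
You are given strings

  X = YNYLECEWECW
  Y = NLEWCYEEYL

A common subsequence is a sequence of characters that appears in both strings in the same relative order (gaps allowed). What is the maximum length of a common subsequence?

6

Let dp[i][j] be the LCS length of the first i characters of X and the first j characters of Y. dp[i][j] = dp[i-1][j-1]+1 when the i-th and j-th characters match, else max(dp[i-1][j], dp[i][j-1]).
    ·  N  L  E  W  C  Y  E  E  Y  L
 ·  0  0  0  0  0  0  0  0  0  0  0
 Y  0  0  0  0  0  0  1  1  1  1  1
 N  0  1  1  1  1  1  1  1  1  1  1
 Y  0  1  1  1  1  1  2  2  2  2  2
 L  0  1  2  2  2  2  2  2  2  2  3
 E  0  1  2  3  3  3  3  3  3  3  3
 C  0  1  2  3  3  4  4  4  4  4  4
 E  0  1  2  3  3  4  4  5  5  5  5
 W  0  1  2  3  4  4  4  5  5  5  5
 E  0  1  2  3  4  4  4  5  6  6  6
 C  0  1  2  3  4  5  5  5  6  6  6
 W  0  1  2  3  4  5  5  5  6  6  6
dp[11][10] = 6. One LCS (by backtracking along matches): NLECEE.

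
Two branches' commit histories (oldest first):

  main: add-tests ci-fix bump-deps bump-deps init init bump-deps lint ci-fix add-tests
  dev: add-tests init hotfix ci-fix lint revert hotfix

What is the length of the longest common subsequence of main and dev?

Pick add-tests (main #1, dev #1), then ci-fix (main #2, dev #4), then lint (main #8, dev #5); all 3 commits appear in both, in order. dp[10][7] = 3 confirms this is the maximum.

3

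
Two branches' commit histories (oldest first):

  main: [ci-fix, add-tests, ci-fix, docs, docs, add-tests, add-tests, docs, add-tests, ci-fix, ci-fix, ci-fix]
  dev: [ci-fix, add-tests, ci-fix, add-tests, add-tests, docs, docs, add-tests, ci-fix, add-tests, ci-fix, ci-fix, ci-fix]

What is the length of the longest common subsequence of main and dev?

Match ci-fix at main[1]=dev[1], add-tests at main[2]=dev[2], ci-fix at main[3]=dev[3], docs at main[4]=dev[6], docs at main[5]=dev[7], add-tests at main[6]=dev[8], add-tests at main[9]=dev[10], ci-fix at main[10]=dev[11], ci-fix at main[11]=dev[12], ci-fix at main[12]=dev[13] — 10 commits in the same relative order in both. dp[12][13] = 10 confirms this is the maximum.

10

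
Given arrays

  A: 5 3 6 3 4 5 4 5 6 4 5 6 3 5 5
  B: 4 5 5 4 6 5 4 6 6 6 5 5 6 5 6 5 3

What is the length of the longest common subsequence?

9

Pick 5 at A[1]=B[3]; then 6 at A[3]=B[5]; then 4 at A[5]=B[7]; then 5 at A[6]=B[11]; then 5 at A[8]=B[12]; then 6 at A[9]=B[13]; then 5 at A[11]=B[14]; then 6 at A[12]=B[15]; then 3 at A[13]=B[17]; all 9 values appear in both, in order. dp[15][17] = 9 confirms this is the maximum.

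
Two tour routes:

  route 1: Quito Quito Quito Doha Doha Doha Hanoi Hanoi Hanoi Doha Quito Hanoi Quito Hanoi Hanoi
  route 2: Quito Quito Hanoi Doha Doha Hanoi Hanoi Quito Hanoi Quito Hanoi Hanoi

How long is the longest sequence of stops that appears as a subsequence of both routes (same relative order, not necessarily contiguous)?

11

One common subsequence of length 11: Quito [1,1], Quito [2,2], Doha [5,4], Doha [6,5], Hanoi [8,6], Hanoi [9,7], Quito [11,8], Hanoi [12,9], Quito [13,10], Hanoi [14,11], Hanoi [15,12]. dp[15][12] = 11 confirms this is the maximum.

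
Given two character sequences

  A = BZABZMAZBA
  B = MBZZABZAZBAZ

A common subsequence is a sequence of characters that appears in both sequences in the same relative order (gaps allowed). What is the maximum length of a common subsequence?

Match B [1,2]; then Z [2,4]; then A [3,5]; then B [4,6]; then Z [5,7]; then A [7,8]; then Z [8,9]; then B [9,10]; then A [10,11] — 9 characters in the same relative order in both. dp[10][12] = 9 confirms this is the maximum.

9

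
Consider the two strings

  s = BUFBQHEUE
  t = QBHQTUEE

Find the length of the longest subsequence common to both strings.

Let dp[i][j] be the LCS length of the first i characters of s and the first j characters of t. dp[i][j] = dp[i-1][j-1]+1 when the i-th and j-th characters match, else max(dp[i-1][j], dp[i][j-1]).
    ·  Q  B  H  Q  T  U  E  E
 ·  0  0  0  0  0  0  0  0  0
 B  0  0  1  1  1  1  1  1  1
 U  0  0  1  1  1  1  2  2  2
 F  0  0  1  1  1  1  2  2  2
 B  0  0  1  1  1  1  2  2  2
 Q  0  1  1  1  2  2  2  2  2
 H  0  1  1  2  2  2  2  2  2
 E  0  1  1  2  2  2  2  3  3
 U  0  1  1  2  2  2  3  3  3
 E  0  1  1  2  2  2  3  4  4
dp[9][8] = 4. One LCS (by backtracking along matches): BUEE.

4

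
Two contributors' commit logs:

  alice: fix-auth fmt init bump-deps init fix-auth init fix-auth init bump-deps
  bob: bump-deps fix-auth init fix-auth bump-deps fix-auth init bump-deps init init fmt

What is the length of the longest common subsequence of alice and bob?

Match fix-auth [1,2], then init [3,3], then bump-deps [4,5], then init [5,7], then init [7,9], then init [9,10] — 6 commits in the same relative order in both, and the DP table's final entry dp[10][11] is also 6, so no common subsequence is longer.

6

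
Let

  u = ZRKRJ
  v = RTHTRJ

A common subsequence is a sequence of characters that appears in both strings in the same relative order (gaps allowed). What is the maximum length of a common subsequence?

3

Match R [2,1]; then R [4,5]; then J [5,6] — 3 characters in the same relative order in both. Since dp[5][6] = 3, nothing longer is possible.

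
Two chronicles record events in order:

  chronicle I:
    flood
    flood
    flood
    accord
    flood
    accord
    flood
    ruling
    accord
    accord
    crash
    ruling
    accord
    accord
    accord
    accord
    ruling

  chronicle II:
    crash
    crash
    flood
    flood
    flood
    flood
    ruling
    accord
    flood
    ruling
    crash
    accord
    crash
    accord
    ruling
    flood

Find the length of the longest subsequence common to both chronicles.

11

One common subsequence of length 11: flood [1,3], then flood [2,4], then flood [3,5], then flood [5,6], then accord [6,8], then flood [7,9], then ruling [8,10], then accord [10,12], then crash [11,13], then accord [16,14], then ruling [17,15], and the DP table's final entry dp[17][16] is also 11, so no common subsequence is longer.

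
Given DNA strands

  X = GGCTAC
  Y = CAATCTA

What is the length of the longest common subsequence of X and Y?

Let dp[i][j] be the LCS length of the first i bases of X and the first j bases of Y. dp[i][j] = dp[i-1][j-1]+1 when the i-th and j-th bases match, else max(dp[i-1][j], dp[i][j-1]).
    ·  C  A  A  T  C  T  A
 ·  0  0  0  0  0  0  0  0
 G  0  0  0  0  0  0  0  0
 G  0  0  0  0  0  0  0  0
 C  0  1  1  1  1  1  1  1
 T  0  1  1  1  2  2  2  2
 A  0  1  2  2  2  2  2  3
 C  0  1  2  2  2  3  3  3
dp[6][7] = 3. One LCS (by backtracking along matches): CTA.

3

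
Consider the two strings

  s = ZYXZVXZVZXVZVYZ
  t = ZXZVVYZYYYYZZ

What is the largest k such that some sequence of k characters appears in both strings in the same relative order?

8

Taking Z (s #1, t #1); then X (s #3, t #2); then Z (s #4, t #3); then V (s #5, t #4); then V (s #8, t #5); then Z (s #9, t #7); then Z (s #12, t #12); then Z (s #15, t #13) gives a common subsequence of length 8. The LCS DP gives dp[15][13] = 8, so this is optimal.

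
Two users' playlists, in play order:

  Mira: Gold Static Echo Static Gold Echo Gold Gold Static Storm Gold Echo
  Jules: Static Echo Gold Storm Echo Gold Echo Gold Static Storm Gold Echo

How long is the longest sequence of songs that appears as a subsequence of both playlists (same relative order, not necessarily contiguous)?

Taking Static [2,1], Echo [3,2], Gold [5,3], Echo [6,5], Gold [7,6], Gold [8,8], Static [9,9], Storm [10,10], Gold [11,11], Echo [12,12] gives a common subsequence of length 10. dp[12][12] = 10 confirms this is the maximum.

10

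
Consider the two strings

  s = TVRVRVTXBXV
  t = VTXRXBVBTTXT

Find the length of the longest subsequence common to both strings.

5

Taking T at s[1]=t[2], R at s[3]=t[4], V at s[4]=t[7], T at s[7]=t[10], X at s[8]=t[11] gives a common subsequence of length 5. dp[11][12] = 5 confirms this is the maximum.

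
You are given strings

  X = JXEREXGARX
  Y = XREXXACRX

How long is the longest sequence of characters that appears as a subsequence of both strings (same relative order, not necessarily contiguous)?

Pick X [2,1] → R [4,2] → E [5,3] → X [6,5] → A [8,6] → R [9,8] → X [10,9]; all 7 characters appear in both, in order, and the DP table's final entry dp[10][9] is also 7, so no common subsequence is longer.

7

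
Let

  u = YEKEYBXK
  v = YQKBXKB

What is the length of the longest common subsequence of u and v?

5

Let dp[i][j] be the LCS length of the first i characters of u and the first j characters of v. dp[i][j] = dp[i-1][j-1]+1 when the i-th and j-th characters match, else max(dp[i-1][j], dp[i][j-1]).
    ·  Y  Q  K  B  X  K  B
 ·  0  0  0  0  0  0  0  0
 Y  0  1  1  1  1  1  1  1
 E  0  1  1  1  1  1  1  1
 K  0  1  1  2  2  2  2  2
 E  0  1  1  2  2  2  2  2
 Y  0  1  1  2  2  2  2  2
 B  0  1  1  2  3  3  3  3
 X  0  1  1  2  3  4  4  4
 K  0  1  1  2  3  4  5  5
dp[8][7] = 5. One LCS (by backtracking along matches): YKBXK.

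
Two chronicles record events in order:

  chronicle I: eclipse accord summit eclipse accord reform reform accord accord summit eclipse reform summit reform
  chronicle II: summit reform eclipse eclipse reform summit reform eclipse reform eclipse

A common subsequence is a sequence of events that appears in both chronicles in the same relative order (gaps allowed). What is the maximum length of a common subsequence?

Taking eclipse at chronicle I[1]=chronicle II[3]; then eclipse at chronicle I[4]=chronicle II[4]; then reform at chronicle I[6]=chronicle II[5]; then reform at chronicle I[7]=chronicle II[7]; then eclipse at chronicle I[11]=chronicle II[8]; then reform at chronicle I[12]=chronicle II[9] gives a common subsequence of length 6. The LCS DP gives dp[14][10] = 6, so this is optimal.

6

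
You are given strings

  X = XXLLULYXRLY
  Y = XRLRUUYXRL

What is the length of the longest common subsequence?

Let dp[i][j] be the LCS length of the first i characters of X and the first j characters of Y. dp[i][j] = dp[i-1][j-1]+1 when the i-th and j-th characters match, else max(dp[i-1][j], dp[i][j-1]).
    ·  X  R  L  R  U  U  Y  X  R  L
 ·  0  0  0  0  0  0  0  0  0  0  0
 X  0  1  1  1  1  1  1  1  1  1  1
 X  0  1  1  1  1  1  1  1  2  2  2
 L  0  1  1  2  2  2  2  2  2  2  3
 L  0  1  1  2  2  2  2  2  2  2  3
 U  0  1  1  2  2  3  3  3  3  3  3
 L  0  1  1  2  2  3  3  3  3  3  4
 Y  0  1  1  2  2  3  3  4  4  4  4
 X  0  1  1  2  2  3  3  4  5  5  5
 R  0  1  2  2  3  3  3  4  5  6  6
 L  0  1  2  3  3  3  3  4  5  6  7
 Y  0  1  2  3  3  3  3  4  5  6  7
dp[11][10] = 7. One LCS (by backtracking along matches): XLUYXRL.

7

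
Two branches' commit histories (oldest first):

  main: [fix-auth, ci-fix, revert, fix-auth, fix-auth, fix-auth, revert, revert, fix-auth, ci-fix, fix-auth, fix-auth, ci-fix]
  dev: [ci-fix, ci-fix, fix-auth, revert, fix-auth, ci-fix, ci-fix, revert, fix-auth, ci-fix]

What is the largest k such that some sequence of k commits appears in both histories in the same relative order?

Match ci-fix (main #2, dev #2) → fix-auth (main #6, dev #3) → revert (main #8, dev #4) → fix-auth (main #9, dev #5) → ci-fix (main #10, dev #7) → fix-auth (main #12, dev #9) → ci-fix (main #13, dev #10) — 7 commits in the same relative order in both, and the DP table's final entry dp[13][10] is also 7, so no common subsequence is longer.

7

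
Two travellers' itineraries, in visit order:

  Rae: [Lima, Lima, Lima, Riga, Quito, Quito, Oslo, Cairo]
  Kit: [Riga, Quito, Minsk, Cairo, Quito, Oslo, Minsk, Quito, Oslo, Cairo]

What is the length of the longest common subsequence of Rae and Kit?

5

Pick Riga [4,1]; then Quito [5,5]; then Quito [6,8]; then Oslo [7,9]; then Cairo [8,10]; all 5 stops appear in both, in order. dp[8][10] = 5 confirms this is the maximum.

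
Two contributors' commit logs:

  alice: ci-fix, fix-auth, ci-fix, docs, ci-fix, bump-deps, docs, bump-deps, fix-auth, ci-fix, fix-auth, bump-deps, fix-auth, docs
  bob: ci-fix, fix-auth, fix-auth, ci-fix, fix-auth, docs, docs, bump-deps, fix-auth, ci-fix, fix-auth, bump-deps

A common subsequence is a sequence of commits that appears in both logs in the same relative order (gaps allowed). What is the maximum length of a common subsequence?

One common subsequence of length 10: ci-fix (alice #1, bob #1) → fix-auth (alice #2, bob #3) → ci-fix (alice #3, bob #4) → docs (alice #4, bob #6) → docs (alice #7, bob #7) → bump-deps (alice #8, bob #8) → fix-auth (alice #9, bob #9) → ci-fix (alice #10, bob #10) → fix-auth (alice #11, bob #11) → bump-deps (alice #12, bob #12). dp[14][12] = 10 confirms this is the maximum.

10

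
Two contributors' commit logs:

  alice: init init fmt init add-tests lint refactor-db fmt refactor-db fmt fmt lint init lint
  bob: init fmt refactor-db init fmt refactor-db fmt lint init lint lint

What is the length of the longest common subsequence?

Pick init at alice[2]=bob[1], then fmt at alice[3]=bob[2], then init at alice[4]=bob[4], then fmt at alice[8]=bob[5], then refactor-db at alice[9]=bob[6], then fmt at alice[11]=bob[7], then lint at alice[12]=bob[8], then init at alice[13]=bob[9], then lint at alice[14]=bob[11]; all 9 commits appear in both, in order. dp[14][11] = 9 confirms this is the maximum.

9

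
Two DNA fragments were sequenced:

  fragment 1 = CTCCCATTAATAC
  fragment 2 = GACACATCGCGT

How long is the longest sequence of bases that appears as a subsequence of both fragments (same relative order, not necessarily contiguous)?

One common subsequence of length 5: C at fragment 1[1]=fragment 2[5], T at fragment 1[2]=fragment 2[7], C at fragment 1[3]=fragment 2[8], C at fragment 1[4]=fragment 2[10], T at fragment 1[11]=fragment 2[12], and the DP table's final entry dp[13][12] is also 5, so no common subsequence is longer.

5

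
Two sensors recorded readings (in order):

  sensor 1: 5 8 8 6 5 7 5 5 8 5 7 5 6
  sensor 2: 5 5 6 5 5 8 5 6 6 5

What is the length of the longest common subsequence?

Pick 5 at sensor 1[1]=sensor 2[2], then 6 at sensor 1[4]=sensor 2[3], then 5 at sensor 1[7]=sensor 2[4], then 5 at sensor 1[8]=sensor 2[5], then 8 at sensor 1[9]=sensor 2[6], then 5 at sensor 1[10]=sensor 2[7], then 5 at sensor 1[12]=sensor 2[10]; all 7 values appear in both, in order. The LCS DP gives dp[13][10] = 7, so this is optimal.

7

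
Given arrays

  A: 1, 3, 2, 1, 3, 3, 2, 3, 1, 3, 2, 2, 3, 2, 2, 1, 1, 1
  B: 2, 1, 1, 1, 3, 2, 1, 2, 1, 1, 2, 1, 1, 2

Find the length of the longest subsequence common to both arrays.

9

Pick 1 (A #1, B #4); then 3 (A #2, B #5); then 2 (A #3, B #6); then 1 (A #4, B #7); then 2 (A #7, B #8); then 1 (A #9, B #10); then 2 (A #15, B #11); then 1 (A #16, B #12); then 1 (A #17, B #13); all 9 values appear in both, in order. dp[18][14] = 9 confirms this is the maximum.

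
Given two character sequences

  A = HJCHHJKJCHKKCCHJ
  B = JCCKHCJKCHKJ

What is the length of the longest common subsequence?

9

One common subsequence of length 9: J (A #2, B #1), C (A #3, B #3), H (A #4, B #5), J (A #6, B #7), K (A #7, B #8), C (A #9, B #9), H (A #10, B #10), K (A #12, B #11), J (A #16, B #12). dp[16][12] = 9 confirms this is the maximum.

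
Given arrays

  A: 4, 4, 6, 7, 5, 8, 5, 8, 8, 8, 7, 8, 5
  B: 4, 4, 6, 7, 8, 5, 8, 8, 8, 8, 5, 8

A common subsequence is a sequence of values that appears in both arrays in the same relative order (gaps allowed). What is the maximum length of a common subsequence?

One common subsequence of length 11: 4 [1,1]; then 4 [2,2]; then 6 [3,3]; then 7 [4,4]; then 8 [6,5]; then 5 [7,6]; then 8 [8,7]; then 8 [9,8]; then 8 [10,9]; then 8 [12,10]; then 5 [13,11], and the DP table's final entry dp[13][12] is also 11, so no common subsequence is longer.

11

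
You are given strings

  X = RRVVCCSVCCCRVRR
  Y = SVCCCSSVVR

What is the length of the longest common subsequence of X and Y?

7

Let dp[i][j] be the LCS length of the first i characters of X and the first j characters of Y. dp[i][j] = dp[i-1][j-1]+1 when the i-th and j-th characters match, else max(dp[i-1][j], dp[i][j-1]).
    ·  S  V  C  C  C  S  S  V  V  R
 ·  0  0  0  0  0  0  0  0  0  0  0
 R  0  0  0  0  0  0  0  0  0  0  1
 R  0  0  0  0  0  0  0  0  0  0  1
 V  0  0  1  1  1  1  1  1  1  1  1
 V  0  0  1  1  1  1  1  1  2  2  2
 C  0  0  1  2  2  2  2  2  2  2  2
 C  0  0  1  2  3  3  3  3  3  3  3
 S  0  1  1  2  3  3  4  4  4  4  4
 V  0  1  2  2  3  3  4  4  5  5  5
 C  0  1  2  3  3  4  4  4  5  5  5
 C  0  1  2  3  4  4  4  4  5  5  5
 C  0  1  2  3  4  5  5  5  5  5  5
 R  0  1  2  3  4  5  5  5  5  5  6
 V  0  1  2  3  4  5  5  5  6  6  6
 R  0  1  2  3  4  5  5  5  6  6  7
 R  0  1  2  3  4  5  5  5  6  6  7
dp[15][10] = 7. One LCS (by backtracking along matches): VCCSVVR.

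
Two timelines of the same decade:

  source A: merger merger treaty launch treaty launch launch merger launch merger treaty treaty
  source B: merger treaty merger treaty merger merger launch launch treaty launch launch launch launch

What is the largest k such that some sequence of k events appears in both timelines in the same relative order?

8

One common subsequence of length 8: merger [1,1], merger [2,3], treaty [3,4], launch [4,8], treaty [5,9], launch [6,11], launch [7,12], launch [9,13], and the DP table's final entry dp[12][13] is also 8, so no common subsequence is longer.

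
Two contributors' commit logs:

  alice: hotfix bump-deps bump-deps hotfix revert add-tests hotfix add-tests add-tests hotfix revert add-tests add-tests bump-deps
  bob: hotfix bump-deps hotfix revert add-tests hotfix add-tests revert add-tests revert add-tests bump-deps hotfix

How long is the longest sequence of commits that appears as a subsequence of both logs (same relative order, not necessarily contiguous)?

11

One common subsequence of length 11: hotfix at alice[1]=bob[1], then bump-deps at alice[3]=bob[2], then hotfix at alice[4]=bob[3], then revert at alice[5]=bob[4], then add-tests at alice[6]=bob[5], then hotfix at alice[7]=bob[6], then add-tests at alice[8]=bob[7], then add-tests at alice[9]=bob[9], then revert at alice[11]=bob[10], then add-tests at alice[13]=bob[11], then bump-deps at alice[14]=bob[12]. dp[14][13] = 11 confirms this is the maximum.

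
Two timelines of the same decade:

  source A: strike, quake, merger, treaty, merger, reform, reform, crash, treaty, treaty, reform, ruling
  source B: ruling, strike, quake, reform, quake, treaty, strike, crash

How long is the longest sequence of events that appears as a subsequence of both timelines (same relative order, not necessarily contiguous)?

4

Taking strike (source A #1, source B #2), then quake (source A #2, source B #5), then treaty (source A #4, source B #6), then crash (source A #8, source B #8) gives a common subsequence of length 4. The LCS DP gives dp[12][8] = 4, so this is optimal.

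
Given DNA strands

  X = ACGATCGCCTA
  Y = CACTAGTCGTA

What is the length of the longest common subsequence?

8

Pick A (X #1, Y #2), C (X #2, Y #3), G (X #3, Y #6), T (X #5, Y #7), C (X #6, Y #8), G (X #7, Y #9), T (X #10, Y #10), A (X #11, Y #11); all 8 bases appear in both, in order. Since dp[11][11] = 8, nothing longer is possible.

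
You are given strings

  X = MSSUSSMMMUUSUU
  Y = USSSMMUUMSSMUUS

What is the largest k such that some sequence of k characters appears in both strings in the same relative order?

Pick S [3,2], S [5,3], S [6,4], M [8,5], M [9,6], U [10,7], U [11,8], S [12,11], U [13,13], U [14,14]; all 10 characters appear in both, in order. The LCS DP gives dp[14][15] = 10, so this is optimal.

10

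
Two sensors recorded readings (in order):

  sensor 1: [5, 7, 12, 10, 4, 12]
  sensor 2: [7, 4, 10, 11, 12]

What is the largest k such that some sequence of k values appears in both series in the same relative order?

3

Pick 7 (sensor 1 #2, sensor 2 #1); then 10 (sensor 1 #4, sensor 2 #3); then 12 (sensor 1 #6, sensor 2 #5); all 3 values appear in both, in order. The LCS DP gives dp[6][5] = 3, so this is optimal.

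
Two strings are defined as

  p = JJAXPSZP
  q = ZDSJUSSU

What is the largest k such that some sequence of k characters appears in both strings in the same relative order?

Let dp[i][j] be the LCS length of the first i characters of p and the first j characters of q. dp[i][j] = dp[i-1][j-1]+1 when the i-th and j-th characters match, else max(dp[i-1][j], dp[i][j-1]).
    ·  Z  D  S  J  U  S  S  U
 ·  0  0  0  0  0  0  0  0  0
 J  0  0  0  0  1  1  1  1  1
 J  0  0  0  0  1  1  1  1  1
 A  0  0  0  0  1  1  1  1  1
 X  0  0  0  0  1  1  1  1  1
 P  0  0  0  0  1  1  1  1  1
 S  0  0  0  1  1  1  2  2  2
 Z  0  1  1  1  1  1  2  2  2
 P  0  1  1  1  1  1  2  2  2
dp[8][8] = 2. One LCS (by backtracking along matches): JS.

2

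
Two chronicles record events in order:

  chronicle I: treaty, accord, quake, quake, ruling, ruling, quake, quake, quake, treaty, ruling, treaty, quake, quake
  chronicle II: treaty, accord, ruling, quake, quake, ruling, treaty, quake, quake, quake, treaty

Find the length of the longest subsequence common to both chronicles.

Match treaty [1,1], accord [2,2], quake [3,4], quake [4,5], ruling [5,6], quake [7,8], quake [8,9], quake [9,10], treaty [12,11] — 9 events in the same relative order in both. Since dp[14][11] = 9, nothing longer is possible.

9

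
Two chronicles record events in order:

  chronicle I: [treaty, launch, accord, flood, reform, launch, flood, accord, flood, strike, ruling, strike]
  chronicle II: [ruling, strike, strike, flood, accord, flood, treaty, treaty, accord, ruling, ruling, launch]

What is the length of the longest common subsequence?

One common subsequence of length 4: accord at chronicle I[3]=chronicle II[5] → flood at chronicle I[4]=chronicle II[6] → accord at chronicle I[8]=chronicle II[9] → ruling at chronicle I[11]=chronicle II[11], and the DP table's final entry dp[12][12] is also 4, so no common subsequence is longer.

4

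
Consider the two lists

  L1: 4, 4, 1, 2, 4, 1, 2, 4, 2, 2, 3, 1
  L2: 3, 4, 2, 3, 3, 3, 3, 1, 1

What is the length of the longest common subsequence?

Taking 4 at L1[2]=L2[2], then 2 at L1[4]=L2[3], then 1 at L1[6]=L2[8], then 1 at L1[12]=L2[9] gives a common subsequence of length 4, and the DP table's final entry dp[12][9] is also 4, so no common subsequence is longer.

4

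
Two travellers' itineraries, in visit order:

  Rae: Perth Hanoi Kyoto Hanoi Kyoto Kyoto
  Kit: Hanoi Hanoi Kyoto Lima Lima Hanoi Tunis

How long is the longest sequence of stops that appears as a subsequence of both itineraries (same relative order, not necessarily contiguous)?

3

Taking Hanoi [2,2], Kyoto [3,3], Hanoi [4,6] gives a common subsequence of length 3. The LCS DP gives dp[6][7] = 3, so this is optimal.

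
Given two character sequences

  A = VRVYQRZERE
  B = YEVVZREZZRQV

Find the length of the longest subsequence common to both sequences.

5

Let dp[i][j] be the LCS length of the first i characters of A and the first j characters of B. dp[i][j] = dp[i-1][j-1]+1 when the i-th and j-th characters match, else max(dp[i-1][j], dp[i][j-1]).
    ·  Y  E  V  V  Z  R  E  Z  Z  R  Q  V
 ·  0  0  0  0  0  0  0  0  0  0  0  0  0
 V  0  0  0  1  1  1  1  1  1  1  1  1  1
 R  0  0  0  1  1  1  2  2  2  2  2  2  2
 V  0  0  0  1  2  2  2  2  2  2  2  2  3
 Y  0  1  1  1  2  2  2  2  2  2  2  2  3
 Q  0  1  1  1  2  2  2  2  2  2  2  3  3
 R  0  1  1  1  2  2  3  3  3  3  3  3  3
 Z  0  1  1  1  2  3  3  3  4  4  4  4  4
 E  0  1  2  2  2  3  3  4  4  4  4  4  4
 R  0  1  2  2  2  3  4  4  4  4  5  5  5
 E  0  1  2  2  2  3  4  5  5  5  5  5  5
dp[10][12] = 5. One LCS (by backtracking along matches): VVRZR.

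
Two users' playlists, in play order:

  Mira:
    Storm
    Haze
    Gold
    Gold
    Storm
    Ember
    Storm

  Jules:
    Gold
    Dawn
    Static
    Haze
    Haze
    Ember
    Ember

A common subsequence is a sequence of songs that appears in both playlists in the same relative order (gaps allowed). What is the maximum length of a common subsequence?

2

Pick Haze (Mira #2, Jules #5), Ember (Mira #6, Jules #7); all 2 songs appear in both, in order, and the DP table's final entry dp[7][7] is also 2, so no common subsequence is longer.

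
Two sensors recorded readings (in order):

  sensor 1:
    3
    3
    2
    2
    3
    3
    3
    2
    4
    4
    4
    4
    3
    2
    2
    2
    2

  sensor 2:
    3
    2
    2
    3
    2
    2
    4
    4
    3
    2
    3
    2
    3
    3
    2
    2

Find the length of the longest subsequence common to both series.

12

One common subsequence of length 12: 3 (sensor 1 #2, sensor 2 #1), then 2 (sensor 1 #3, sensor 2 #2), then 2 (sensor 1 #4, sensor 2 #3), then 3 (sensor 1 #5, sensor 2 #4), then 2 (sensor 1 #8, sensor 2 #6), then 4 (sensor 1 #11, sensor 2 #7), then 4 (sensor 1 #12, sensor 2 #8), then 3 (sensor 1 #13, sensor 2 #9), then 2 (sensor 1 #14, sensor 2 #10), then 2 (sensor 1 #15, sensor 2 #12), then 2 (sensor 1 #16, sensor 2 #15), then 2 (sensor 1 #17, sensor 2 #16), and the DP table's final entry dp[17][16] is also 12, so no common subsequence is longer.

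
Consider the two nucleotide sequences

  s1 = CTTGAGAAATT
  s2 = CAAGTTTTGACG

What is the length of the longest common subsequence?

Let dp[i][j] be the LCS length of the first i bases of s1 and the first j bases of s2. dp[i][j] = dp[i-1][j-1]+1 when the i-th and j-th bases match, else max(dp[i-1][j], dp[i][j-1]).
    ·  C  A  A  G  T  T  T  T  G  A  C  G
 ·  0  0  0  0  0  0  0  0  0  0  0  0  0
 C  0  1  1  1  1  1  1  1  1  1  1  1  1
 T  0  1  1  1  1  2  2  2  2  2  2  2  2
 T  0  1  1  1  1  2  3  3  3  3  3  3  3
 G  0  1  1  1  2  2  3  3  3  4  4  4  4
 A  0  1  2  2  2  2  3  3  3  4  5  5  5
 G  0  1  2  2  3  3  3  3  3  4  5  5  6
 A  0  1  2  3  3  3  3  3  3  4  5  5  6
 A  0  1  2  3  3  3  3  3  3  4  5  5  6
 A  0  1  2  3  3  3  3  3  3  4  5  5  6
 T  0  1  2  3  3  4  4  4  4  4  5  5  6
 T  0  1  2  3  3  4  5  5  5  5  5  5  6
dp[11][12] = 6. One LCS (by backtracking along matches): CTTGAG.

6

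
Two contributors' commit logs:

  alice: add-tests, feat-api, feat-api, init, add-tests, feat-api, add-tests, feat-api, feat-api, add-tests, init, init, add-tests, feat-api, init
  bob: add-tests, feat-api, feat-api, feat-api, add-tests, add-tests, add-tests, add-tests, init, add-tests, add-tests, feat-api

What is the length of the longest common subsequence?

Pick add-tests (alice #1, bob #1); then feat-api (alice #2, bob #3); then feat-api (alice #3, bob #4); then add-tests (alice #5, bob #6); then add-tests (alice #7, bob #7); then add-tests (alice #10, bob #8); then init (alice #11, bob #9); then add-tests (alice #13, bob #11); then feat-api (alice #14, bob #12); all 9 commits appear in both, in order, and the DP table's final entry dp[15][12] is also 9, so no common subsequence is longer.

9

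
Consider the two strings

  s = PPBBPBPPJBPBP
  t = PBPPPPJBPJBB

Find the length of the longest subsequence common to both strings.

9

Taking P [1,1], then P [2,3], then P [5,4], then P [7,5], then P [8,6], then J [9,7], then B [10,8], then P [11,9], then B [12,12] gives a common subsequence of length 9. dp[13][12] = 9 confirms this is the maximum.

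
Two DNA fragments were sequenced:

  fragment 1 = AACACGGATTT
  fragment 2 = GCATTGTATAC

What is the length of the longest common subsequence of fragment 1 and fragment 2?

Let dp[i][j] be the LCS length of the first i bases of fragment 1 and the first j bases of fragment 2. dp[i][j] = dp[i-1][j-1]+1 when the i-th and j-th bases match, else max(dp[i-1][j], dp[i][j-1]).
    ·  G  C  A  T  T  G  T  A  T  A  C
 ·  0  0  0  0  0  0  0  0  0  0  0  0
 A  0  0  0  1  1  1  1  1  1  1  1  1
 A  0  0  0  1  1  1  1  1  2  2  2  2
 C  0  0  1  1  1  1  1  1  2  2  2  3
 A  0  0  1  2  2  2  2  2  2  2  3  3
 C  0  0  1  2  2  2  2  2  2  2  3  4
 G  0  1  1  2  2  2  3  3  3  3  3  4
 G  0  1  1  2  2  2  3  3  3  3  3  4
 A  0  1  1  2  2  2  3  3  4  4  4  4
 T  0  1  1  2  3  3  3  4  4  5  5  5
 T  0  1  1  2  3  4  4  4  4  5  5  5
 T  0  1  1  2  3  4  4  5  5  5  5  5
dp[11][11] = 5. One LCS (by backtracking along matches): CAGAT.

5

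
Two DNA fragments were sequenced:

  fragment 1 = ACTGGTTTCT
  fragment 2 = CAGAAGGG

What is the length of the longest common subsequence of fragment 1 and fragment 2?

3

Pick A (fragment 1 #1, fragment 2 #5), then G (fragment 1 #4, fragment 2 #7), then G (fragment 1 #5, fragment 2 #8); all 3 bases appear in both, in order. Since dp[10][8] = 3, nothing longer is possible.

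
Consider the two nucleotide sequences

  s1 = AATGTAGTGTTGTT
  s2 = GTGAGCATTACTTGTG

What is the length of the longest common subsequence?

9

One common subsequence of length 9: A [1,4] → A [2,7] → T [3,8] → T [5,9] → A [6,10] → T [8,13] → G [9,14] → T [11,15] → G [12,16]. Since dp[14][16] = 9, nothing longer is possible.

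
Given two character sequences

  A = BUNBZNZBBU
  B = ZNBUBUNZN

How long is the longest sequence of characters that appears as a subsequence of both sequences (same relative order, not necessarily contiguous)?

Pick B [1,5], then U [2,6], then N [3,7], then Z [5,8], then N [6,9]; all 5 characters appear in both, in order. The LCS DP gives dp[10][9] = 5, so this is optimal.

5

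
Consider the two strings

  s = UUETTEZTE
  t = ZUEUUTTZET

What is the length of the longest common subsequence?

6

Pick U [1,4] → U [2,5] → T [4,6] → T [5,7] → E [6,9] → T [8,10]; all 6 characters appear in both, in order. dp[9][10] = 6 confirms this is the maximum.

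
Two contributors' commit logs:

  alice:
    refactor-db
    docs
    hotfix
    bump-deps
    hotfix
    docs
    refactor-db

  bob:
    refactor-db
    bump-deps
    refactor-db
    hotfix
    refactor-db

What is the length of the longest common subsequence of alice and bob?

Match refactor-db at alice[1]=bob[1] → bump-deps at alice[4]=bob[2] → hotfix at alice[5]=bob[4] → refactor-db at alice[7]=bob[5] — 4 commits in the same relative order in both. The LCS DP gives dp[7][5] = 4, so this is optimal.

4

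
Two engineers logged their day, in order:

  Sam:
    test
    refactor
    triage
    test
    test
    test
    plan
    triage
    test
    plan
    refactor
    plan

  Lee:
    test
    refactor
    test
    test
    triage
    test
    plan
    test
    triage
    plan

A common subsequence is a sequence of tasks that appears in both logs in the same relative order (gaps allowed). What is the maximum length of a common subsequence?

8

Match test at Sam[1]=Lee[1], then refactor at Sam[2]=Lee[2], then test at Sam[4]=Lee[3], then test at Sam[5]=Lee[4], then test at Sam[6]=Lee[6], then plan at Sam[7]=Lee[7], then triage at Sam[8]=Lee[9], then plan at Sam[12]=Lee[10] — 8 tasks in the same relative order in both. dp[12][10] = 8 confirms this is the maximum.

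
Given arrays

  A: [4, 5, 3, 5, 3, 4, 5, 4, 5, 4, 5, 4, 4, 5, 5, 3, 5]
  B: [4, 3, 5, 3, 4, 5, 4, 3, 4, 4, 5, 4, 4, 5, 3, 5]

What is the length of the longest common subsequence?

Match 4 [1,1], 3 [3,2], 5 [4,3], 3 [5,4], 4 [6,5], 5 [7,6], 4 [8,9], 4 [10,10], 5 [11,11], 4 [12,12], 4 [13,13], 5 [15,14], 3 [16,15], 5 [17,16] — 14 values in the same relative order in both. The LCS DP gives dp[17][16] = 14, so this is optimal.

14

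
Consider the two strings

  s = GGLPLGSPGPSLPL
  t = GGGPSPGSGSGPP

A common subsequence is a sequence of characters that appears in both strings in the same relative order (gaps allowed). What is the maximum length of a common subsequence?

Match G (s #1, t #2), G (s #2, t #3), P (s #4, t #6), G (s #6, t #9), S (s #7, t #10), G (s #9, t #11), P (s #10, t #12), P (s #13, t #13) — 8 characters in the same relative order in both. The LCS DP gives dp[14][13] = 8, so this is optimal.

8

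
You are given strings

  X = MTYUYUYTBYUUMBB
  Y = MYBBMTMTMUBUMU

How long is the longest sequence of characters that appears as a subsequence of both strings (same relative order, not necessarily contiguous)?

6

Pick M [1,7]; then T [2,8]; then U [6,10]; then B [9,11]; then U [11,12]; then U [12,14]; all 6 characters appear in both, in order. Since dp[15][14] = 6, nothing longer is possible.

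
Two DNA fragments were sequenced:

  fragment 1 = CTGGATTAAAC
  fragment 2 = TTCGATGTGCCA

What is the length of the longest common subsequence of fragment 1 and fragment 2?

One common subsequence of length 6: C at fragment 1[1]=fragment 2[3]; then G at fragment 1[4]=fragment 2[4]; then A at fragment 1[5]=fragment 2[5]; then T at fragment 1[6]=fragment 2[6]; then T at fragment 1[7]=fragment 2[8]; then A at fragment 1[10]=fragment 2[12]. The LCS DP gives dp[11][12] = 6, so this is optimal.

6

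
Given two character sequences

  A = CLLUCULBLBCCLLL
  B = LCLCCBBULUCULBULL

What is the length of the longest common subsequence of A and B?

10

Taking C [1,2], then L [2,3], then L [3,9], then U [4,10], then C [5,11], then U [6,12], then L [7,13], then B [8,14], then L [14,16], then L [15,17] gives a common subsequence of length 10. dp[15][17] = 10 confirms this is the maximum.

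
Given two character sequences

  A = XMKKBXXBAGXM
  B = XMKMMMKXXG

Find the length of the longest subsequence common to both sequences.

Let dp[i][j] be the LCS length of the first i characters of A and the first j characters of B. dp[i][j] = dp[i-1][j-1]+1 when the i-th and j-th characters match, else max(dp[i-1][j], dp[i][j-1]).
    ·  X  M  K  M  M  M  K  X  X  G
 ·  0  0  0  0  0  0  0  0  0  0  0
 X  0  1  1  1  1  1  1  1  1  1  1
 M  0  1  2  2  2  2  2  2  2  2  2
 K  0  1  2  3  3  3  3  3  3  3  3
 K  0  1  2  3  3  3  3  4  4  4  4
 B  0  1  2  3  3  3  3  4  4  4  4
 X  0  1  2  3  3  3  3  4  5  5  5
 X  0  1  2  3  3  3  3  4  5  6  6
 B  0  1  2  3  3  3  3  4  5  6  6
 A  0  1  2  3  3  3  3  4  5  6  6
 G  0  1  2  3  3  3  3  4  5  6  7
 X  0  1  2  3  3  3  3  4  5  6  7
 M  0  1  2  3  4  4  4  4  5  6  7
dp[12][10] = 7. One LCS (by backtracking along matches): XMKKXXG.

7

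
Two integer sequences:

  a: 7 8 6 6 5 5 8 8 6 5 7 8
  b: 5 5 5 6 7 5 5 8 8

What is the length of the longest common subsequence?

5

One common subsequence of length 5: 7 at a[1]=b[5]; then 5 at a[5]=b[6]; then 5 at a[6]=b[7]; then 8 at a[8]=b[8]; then 8 at a[12]=b[9]. Since dp[12][9] = 5, nothing longer is possible.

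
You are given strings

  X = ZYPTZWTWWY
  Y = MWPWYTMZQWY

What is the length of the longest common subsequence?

5

Match Y [2,5], then T [4,6], then Z [5,8], then W [9,10], then Y [10,11] — 5 characters in the same relative order in both, and the DP table's final entry dp[10][11] is also 5, so no common subsequence is longer.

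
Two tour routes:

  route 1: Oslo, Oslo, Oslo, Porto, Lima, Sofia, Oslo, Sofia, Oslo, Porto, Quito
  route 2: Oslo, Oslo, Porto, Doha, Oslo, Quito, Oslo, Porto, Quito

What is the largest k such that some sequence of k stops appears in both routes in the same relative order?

7

Match Oslo [2,1] → Oslo [3,2] → Porto [4,3] → Oslo [7,5] → Oslo [9,7] → Porto [10,8] → Quito [11,9] — 7 stops in the same relative order in both, and the DP table's final entry dp[11][9] is also 7, so no common subsequence is longer.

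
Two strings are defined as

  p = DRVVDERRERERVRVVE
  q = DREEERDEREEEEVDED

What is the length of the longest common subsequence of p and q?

Match D (p #1, q #1); then R (p #2, q #6); then D (p #5, q #7); then E (p #6, q #8); then R (p #7, q #9); then E (p #9, q #12); then E (p #11, q #13); then V (p #13, q #14); then E (p #17, q #16) — 9 characters in the same relative order in both. Since dp[17][17] = 9, nothing longer is possible.

9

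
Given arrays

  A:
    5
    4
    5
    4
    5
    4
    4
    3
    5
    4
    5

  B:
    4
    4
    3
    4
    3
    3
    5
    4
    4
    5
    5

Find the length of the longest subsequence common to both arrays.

Let dp[i][j] be the LCS length of the first i values of A and the first j values of B. dp[i][j] = dp[i-1][j-1]+1 when the i-th and j-th values match, else max(dp[i-1][j], dp[i][j-1]).
    ·  4  4  3  4  3  3  5  4  4  5  5
 ·  0  0  0  0  0  0  0  0  0  0  0  0
 5  0  0  0  0  0  0  0  1  1  1  1  1
 4  0  1  1  1  1  1  1  1  2  2  2  2
 5  0  1  1  1  1  1  1  2  2  2  3  3
 4  0  1  2  2  2  2  2  2  3  3  3  3
 5  0  1  2  2  2  2  2  3  3  3  4  4
 4  0  1  2  2  3  3  3  3  4  4  4  4
 4  0  1  2  2  3  3  3  3  4  5  5  5
 3  0  1  2  3  3  4  4  4  4  5  5  5
 5  0  1  2  3  3  4  4  5  5  5  6  6
 4  0  1  2  3  4  4  4  5  6  6  6  6
 5  0  1  2  3  4  4  4  5  6  6  7  7
dp[11][11] = 7. One LCS (by backtracking along matches): 4, 4, 5, 4, 4, 5, 5.

7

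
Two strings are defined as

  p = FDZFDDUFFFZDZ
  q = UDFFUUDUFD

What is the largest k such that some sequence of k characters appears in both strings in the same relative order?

6

Match F [1,3], then F [4,4], then D [6,7], then U [7,8], then F [10,9], then D [12,10] — 6 characters in the same relative order in both. dp[13][10] = 6 confirms this is the maximum.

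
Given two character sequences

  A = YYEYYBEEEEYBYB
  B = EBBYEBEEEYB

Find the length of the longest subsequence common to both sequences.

One common subsequence of length 8: Y at A[2]=B[4]; then E at A[3]=B[5]; then B at A[6]=B[6]; then E at A[8]=B[7]; then E at A[9]=B[8]; then E at A[10]=B[9]; then Y at A[13]=B[10]; then B at A[14]=B[11], and the DP table's final entry dp[14][11] is also 8, so no common subsequence is longer.

8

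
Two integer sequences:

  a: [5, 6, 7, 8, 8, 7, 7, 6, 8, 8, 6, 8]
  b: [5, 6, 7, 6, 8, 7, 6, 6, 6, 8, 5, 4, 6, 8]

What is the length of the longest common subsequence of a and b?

9

Taking 5 [1,1] → 6 [2,2] → 7 [3,3] → 8 [5,5] → 7 [6,6] → 6 [8,9] → 8 [9,10] → 6 [11,13] → 8 [12,14] gives a common subsequence of length 9. Since dp[12][14] = 9, nothing longer is possible.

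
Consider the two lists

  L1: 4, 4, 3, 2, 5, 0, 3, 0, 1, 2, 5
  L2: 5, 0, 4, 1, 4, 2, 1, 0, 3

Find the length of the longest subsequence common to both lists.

Taking 4 (L1 #1, L2 #3), 4 (L1 #2, L2 #5), 2 (L1 #4, L2 #6), 0 (L1 #6, L2 #8), 3 (L1 #7, L2 #9) gives a common subsequence of length 5. Since dp[11][9] = 5, nothing longer is possible.

5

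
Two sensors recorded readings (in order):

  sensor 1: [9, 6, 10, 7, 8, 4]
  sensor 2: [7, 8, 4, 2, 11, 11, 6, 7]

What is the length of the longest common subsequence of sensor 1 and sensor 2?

3

Taking 7 (sensor 1 #4, sensor 2 #1) → 8 (sensor 1 #5, sensor 2 #2) → 4 (sensor 1 #6, sensor 2 #3) gives a common subsequence of length 3. The LCS DP gives dp[6][8] = 3, so this is optimal.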